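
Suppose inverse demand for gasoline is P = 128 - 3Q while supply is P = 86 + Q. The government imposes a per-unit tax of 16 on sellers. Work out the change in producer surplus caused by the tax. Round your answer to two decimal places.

-34.00

Without the tax, 128 - 3Q = 86 + Q so Q* = 10.5 and P* = 96.5.
A tax on sellers shifts supply up by 16: 128 - 3Q = 86 + Q + 16, so Q_t = 6.5. Buyers pay P_b = 108.5; sellers receive P_s = P_b - 16 = 92.5.
Producers lose the trapezoid between P_s and P* out to Q_t plus the triangle from Q_t to Q*: change in PS = 21.125 - 55.125 = -34.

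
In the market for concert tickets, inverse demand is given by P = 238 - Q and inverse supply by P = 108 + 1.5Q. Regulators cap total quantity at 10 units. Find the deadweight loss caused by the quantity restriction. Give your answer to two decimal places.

Unrestricted equilibrium: Q* = (238 - 108)/(1 + 1.5) = 52.
At Q = 10 the demand price is 238 - (10) = 228 and the supply price is 108 + 1.5(10) = 123.
DWL = (1/2)(gap between curves at 10) x (Q* - 10) = (1/2)(105)(42) = 2205.

2205.00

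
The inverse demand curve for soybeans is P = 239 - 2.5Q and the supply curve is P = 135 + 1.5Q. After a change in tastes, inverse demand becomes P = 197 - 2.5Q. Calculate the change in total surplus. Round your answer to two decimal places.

Initial equilibrium: Q_0 = 26, P_0 = 174; CS_0 = (1/2)(26)(65) = 845, PS_0 = (1/2)(26)(39) = 507.
New equilibrium: 197 - 2.5Q = 135 + 1.5Q gives Q_1 = 15.5, P_1 = 158.25; CS_1 = 300.3125, PS_1 = 180.1875.
Change in total surplus = (300.3125 + 180.1875) - (845 + 507) = -871.5.

-871.50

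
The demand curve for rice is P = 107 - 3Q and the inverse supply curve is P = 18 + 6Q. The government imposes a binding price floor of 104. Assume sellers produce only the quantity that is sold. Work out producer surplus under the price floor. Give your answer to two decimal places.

Free-market equilibrium: 107 - 3Q = 18 + 6Q gives Q* = 9.8889, P* = 77.3333.
At P = 104, buyers demand (107 - 104)/3 = 1 while sellers would supply more, so the quantity traded is 1 at price 104.
The supply price at Q = 1 is 24. PS is the trapezoid between 104 and supply over [0, 1]: (1/2)[(104 - 18) + (104 - 24)](1) = 83.

83.00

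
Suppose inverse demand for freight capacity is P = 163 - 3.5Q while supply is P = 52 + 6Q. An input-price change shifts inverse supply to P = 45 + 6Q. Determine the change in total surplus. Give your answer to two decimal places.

Initial equilibrium: Q_0 = 11.6842, P_0 = 122.1053; CS_0 = (1/2)(11.6842)(40.8947) = 238.9114, PS_0 = (1/2)(11.6842)(70.1053) = 409.5623.
New equilibrium: 163 - 3.5Q = 45 + 6Q gives Q_1 = 12.4211, P_1 = 119.5263; CS_1 = 269.9945, PS_1 = 462.8476.
Change in total surplus = (269.9945 + 462.8476) - (238.9114 + 409.5623) = 84.3684.

84.37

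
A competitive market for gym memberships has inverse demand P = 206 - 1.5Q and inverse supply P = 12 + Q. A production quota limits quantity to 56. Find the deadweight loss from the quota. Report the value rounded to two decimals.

583.20

Unrestricted equilibrium: Q* = (206 - 12)/(1.5 + 1) = 77.6.
At Q = 56 the demand price is 206 - 1.5(56) = 122 and the supply price is 12 + (56) = 68.
DWL = (1/2)(gap between curves at 56) x (Q* - 56) = (1/2)(54)(21.6) = 583.2.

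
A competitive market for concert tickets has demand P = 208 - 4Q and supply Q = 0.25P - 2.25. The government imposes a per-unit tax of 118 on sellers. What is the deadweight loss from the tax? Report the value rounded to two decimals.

Rewriting supply in inverse form: P = 9 + 4Q.
Pre-tax equilibrium: 208 - 4Q = 9 + 4Q gives Q* = 24.875, P* = 108.5.
A tax on sellers shifts supply up by 118: 208 - 4Q = 9 + 4Q + 118, so Q_t = 10.125. Buyers pay P_b = 167.5; sellers receive P_s = P_b - 118 = 49.5.
The welfare triangle lost has base Q* - Q_t = 14.75 and height t = 118, so DWL = (1/2)(14.75)(118) = 870.25.

870.25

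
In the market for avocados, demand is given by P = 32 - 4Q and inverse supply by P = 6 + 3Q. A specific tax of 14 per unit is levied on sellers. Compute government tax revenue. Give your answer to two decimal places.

Without the tax, 32 - 4Q = 6 + 3Q so Q* = 3.7143 and P* = 17.1429.
With the tax, sellers need 14 more per unit: 32 - 4Q = 6 + 3Q + 14, so Q_t = 1.7143. Buyers pay P_b = 25.1429; sellers receive P_s = P_b - 14 = 11.1429.
Revenue is the tax times quantity traded: 14 x 1.7143 = 24.

24.00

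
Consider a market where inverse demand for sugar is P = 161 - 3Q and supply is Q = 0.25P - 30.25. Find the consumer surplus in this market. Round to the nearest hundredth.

Rewriting supply in inverse form: P = 121 + 4Q.
Equilibrium: 161 - 3Q = 121 + 4Q, so Q* = 5.7143 and P* = 143.8571.
The demand choke price is 161, so CS = (1/2)(Q*)(161 - P*) = (1/2)(5.7143)(17.1429) = 48.9796.

48.98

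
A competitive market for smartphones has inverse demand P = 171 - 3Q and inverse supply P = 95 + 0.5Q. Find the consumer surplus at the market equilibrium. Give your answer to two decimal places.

707.27

Setting demand equal to supply, 76 = 3.5Q, so Q* = 21.7143 and P* = 105.8571.
Consumer surplus is the triangle under demand above P*: (1/2)(21.7143)(171 - 105.8571) = (1/2)(21.7143)(65.1429) = 707.2653.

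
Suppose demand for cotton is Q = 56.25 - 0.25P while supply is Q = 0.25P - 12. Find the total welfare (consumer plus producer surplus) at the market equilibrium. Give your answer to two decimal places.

Rewriting demand in inverse form: P = 225 - 4Q.
Rewriting supply in inverse form: P = 48 + 4Q.
Set 225 - 4Q = 48 + 4Q, which gives 177 = 8Q, so Q* = 22.125 and P* = 225 - 4(22.125) = 136.5.
CS = (1/2)(22.125)(88.5) = 979.0312 and PS = (1/2)(22.125)(88.5) = 979.0312, so total surplus = 1958.0625.

1958.06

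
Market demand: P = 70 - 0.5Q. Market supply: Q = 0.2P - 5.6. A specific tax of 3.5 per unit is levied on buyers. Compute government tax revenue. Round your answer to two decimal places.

24.50

Rewriting supply in inverse form: P = 28 + 5Q.
Pre-tax equilibrium: 70 - 0.5Q = 28 + 5Q gives Q* = 7.6364, P* = 66.1818.
With the tax, buyers' net willingness to pay falls by 3.5: (70 - 3.5) - 0.5Q = 28 + 5Q, so Q_t = 7. Buyers pay P_b = 66.5; sellers receive P_s = P_b - 3.5 = 63.
Revenue is the tax times quantity traded: 3.5 x 7 = 24.5.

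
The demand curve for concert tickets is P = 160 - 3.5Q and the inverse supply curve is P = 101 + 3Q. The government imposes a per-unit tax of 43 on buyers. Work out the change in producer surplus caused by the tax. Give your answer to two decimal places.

Pre-tax equilibrium: 160 - 3.5Q = 101 + 3Q gives Q* = 9.0769, P* = 128.2308.
A tax on buyers shifts demand down by 43: (160 - 43) - 3.5Q = 101 + 3Q, so Q_t = 2.4615. Buyers pay P_b = 151.3846; sellers receive P_s = P_b - 43 = 108.3846.
Producers lose the trapezoid between P_s and P* out to Q_t plus the triangle from Q_t to Q*: change in PS = 9.0888 - 123.5858 = -114.497.

-114.50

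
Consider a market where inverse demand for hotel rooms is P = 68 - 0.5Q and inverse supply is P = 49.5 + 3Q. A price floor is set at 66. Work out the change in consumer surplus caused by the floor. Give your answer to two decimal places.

-2.98

Without the control, 68 - 0.5Q = 49.5 + 3Q so Q* = 5.2857 and P* = 65.3571.
At P = 66, buyers demand (68 - 66)/0.5 = 4 while sellers would supply more, so the quantity traded is 4 at price 66.
CS goes from (1/2)(5.2857)(2.6429) = 6.9847 to 4 (computed as (68 - 66)(4) - (1/2)(0.5)(4)^2), a change of -2.9847.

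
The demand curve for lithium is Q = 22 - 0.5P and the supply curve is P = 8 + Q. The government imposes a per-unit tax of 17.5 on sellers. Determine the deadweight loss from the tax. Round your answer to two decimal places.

51.04

Rewriting demand in inverse form: P = 44 - 2Q.
Pre-tax equilibrium: 44 - 2Q = 8 + Q gives Q* = 12, P* = 20.
With the tax, sellers need 17.5 more per unit: 44 - 2Q = 8 + Q + 17.5, so Q_t = 6.1667. Buyers pay P_b = 31.6667; sellers receive P_s = P_b - 17.5 = 14.1667.
Deadweight loss is the triangle between the curves from Q_t to Q*: (1/2)(12 - 6.1667)(17.5) = 51.0417.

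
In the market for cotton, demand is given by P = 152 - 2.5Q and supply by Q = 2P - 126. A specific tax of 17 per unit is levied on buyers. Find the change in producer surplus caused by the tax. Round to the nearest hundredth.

Rewriting supply in inverse form: P = 63 + 0.5Q.
Without the tax, 152 - 2.5Q = 63 + 0.5Q so Q* = 29.6667 and P* = 77.8333.
A tax on buyers shifts demand down by 17: (152 - 17) - 2.5Q = 63 + 0.5Q, so Q_t = 24. Buyers pay P_b = 92; sellers receive P_s = P_b - 17 = 75.
Producers lose the trapezoid between P_s and P* out to Q_t plus the triangle from Q_t to Q*: change in PS = 144 - 220.0278 = -76.0278.

-76.03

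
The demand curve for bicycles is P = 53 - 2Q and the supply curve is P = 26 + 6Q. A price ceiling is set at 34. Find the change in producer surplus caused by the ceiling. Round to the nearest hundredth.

Free-market equilibrium: 53 - 2Q = 26 + 6Q gives Q* = 3.375, P* = 46.25.
At P = 34, sellers supply (34 - 26)/6 = 1.3333 while buyers want more, so the quantity traded is 1.3333 at price 34.
PS goes from (1/2)(3.375)(20.25) = 34.1719 to 5.3333 (computed as (34 - 26)(1.3333) - (1/2)(6)(1.3333)^2), a change of -28.8385.

-28.84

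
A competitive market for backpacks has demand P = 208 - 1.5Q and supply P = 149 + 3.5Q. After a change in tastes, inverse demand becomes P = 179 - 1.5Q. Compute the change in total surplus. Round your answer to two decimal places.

Initial equilibrium: Q_0 = 11.8, P_0 = 190.3; CS_0 = (1/2)(11.8)(17.7) = 104.43, PS_0 = (1/2)(11.8)(41.3) = 243.67.
New equilibrium: 179 - 1.5Q = 149 + 3.5Q gives Q_1 = 6, P_1 = 170; CS_1 = 27, PS_1 = 63.
Change in total surplus = (27 + 63) - (104.43 + 243.67) = -258.1.

-258.10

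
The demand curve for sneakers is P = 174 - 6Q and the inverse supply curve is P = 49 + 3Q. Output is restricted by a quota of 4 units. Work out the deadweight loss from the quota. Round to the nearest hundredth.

440.06

Unrestricted equilibrium: Q* = (174 - 49)/(6 + 3) = 13.8889.
At Q = 4 the demand price is 174 - 6(4) = 150 and the supply price is 49 + 3(4) = 61.
Deadweight loss is the triangle between the curves from 4 to 13.8889: (1/2)(150 - 61)(13.8889 - 4) = 440.0556.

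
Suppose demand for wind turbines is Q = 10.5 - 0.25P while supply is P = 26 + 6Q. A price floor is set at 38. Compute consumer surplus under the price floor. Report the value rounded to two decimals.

Rewriting demand in inverse form: P = 42 - 4Q.
Without the control, 42 - 4Q = 26 + 6Q so Q* = 1.6 and P* = 35.6.
At P = 38, buyers demand (42 - 38)/4 = 1 while sellers would supply more, so the quantity traded is 1 at price 38.
CS is the triangle under demand above 38: (1/2)(1)(42 - 38) = 2.

2.00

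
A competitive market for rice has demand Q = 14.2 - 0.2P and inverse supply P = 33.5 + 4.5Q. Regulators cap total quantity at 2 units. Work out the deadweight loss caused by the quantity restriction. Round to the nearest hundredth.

18.01

Rewriting demand in inverse form: P = 71 - 5Q.
Without the quota, 71 - 5Q = 33.5 + 4.5Q gives Q* = 3.9474.
At Q = 2 the demand price is 71 - 5(2) = 61 and the supply price is 33.5 + 4.5(2) = 42.5.
DWL = (1/2)(gap between curves at 2) x (Q* - 2) = (1/2)(18.5)(1.9474) = 18.0132.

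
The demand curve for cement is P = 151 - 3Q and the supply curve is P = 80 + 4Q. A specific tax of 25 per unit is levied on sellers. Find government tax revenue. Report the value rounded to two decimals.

Pre-tax equilibrium: 151 - 3Q = 80 + 4Q gives Q* = 10.1429, P* = 120.5714.
With the tax, sellers need 25 more per unit: 151 - 3Q = 80 + 4Q + 25, so Q_t = 6.5714. Buyers pay P_b = 131.2857; sellers receive P_s = P_b - 25 = 106.2857.
Revenue is the tax times quantity traded: 25 x 6.5714 = 164.2857.

164.29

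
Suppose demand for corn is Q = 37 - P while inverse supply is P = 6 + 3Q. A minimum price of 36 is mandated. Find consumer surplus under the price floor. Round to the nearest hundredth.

0.50

Rewriting demand in inverse form: P = 37 - Q.
Free-market equilibrium: 37 - Q = 6 + 3Q gives Q* = 7.75, P* = 29.25.
At the floor price 36, quantity demanded is (37 - 36)/1 = 1; demand is the short side, so Q = 1 trades at P = 36.
CS is the triangle under demand above 36: (1/2)(1)(37 - 36) = 0.5.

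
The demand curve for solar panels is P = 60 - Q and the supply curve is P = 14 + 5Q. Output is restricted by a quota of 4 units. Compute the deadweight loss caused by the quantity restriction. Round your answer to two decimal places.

40.33

Unrestricted equilibrium: Q* = (60 - 14)/(1 + 5) = 7.6667.
At Q = 4 the demand price is 60 - (4) = 56 and the supply price is 14 + 5(4) = 34.
Deadweight loss is the triangle between the curves from 4 to 7.6667: (1/2)(56 - 34)(7.6667 - 4) = 40.3333.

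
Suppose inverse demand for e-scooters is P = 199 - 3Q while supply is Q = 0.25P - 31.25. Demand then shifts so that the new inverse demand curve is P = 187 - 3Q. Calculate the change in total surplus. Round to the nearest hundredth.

Rewriting supply in inverse form: P = 125 + 4Q.
Initial equilibrium: Q_0 = 10.5714, P_0 = 167.2857; CS_0 = (1/2)(10.5714)(31.7143) = 167.6327, PS_0 = (1/2)(10.5714)(42.2857) = 223.5102.
New equilibrium: 187 - 3Q = 125 + 4Q gives Q_1 = 8.8571, P_1 = 160.4286; CS_1 = 117.6735, PS_1 = 156.898.
Change in total surplus = (117.6735 + 156.898) - (167.6327 + 223.5102) = -116.5714.

-116.57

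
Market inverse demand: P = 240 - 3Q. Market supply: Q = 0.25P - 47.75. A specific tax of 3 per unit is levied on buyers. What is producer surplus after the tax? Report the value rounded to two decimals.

Rewriting supply in inverse form: P = 191 + 4Q.
Without the tax, 240 - 3Q = 191 + 4Q so Q* = 7 and P* = 219.
A tax on buyers shifts demand down by 3: (240 - 3) - 3Q = 191 + 4Q, so Q_t = 6.5714. Buyers pay P_b = 220.2857; sellers receive P_s = P_b - 3 = 217.2857.
PS = (1/2)(Q_t)(P_s - 191) = (1/2)(6.5714)(26.2857) = 86.3673.

86.37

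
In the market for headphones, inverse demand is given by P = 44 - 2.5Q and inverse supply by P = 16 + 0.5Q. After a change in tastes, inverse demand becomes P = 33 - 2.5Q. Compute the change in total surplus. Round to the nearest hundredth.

Initial equilibrium: Q_0 = 9.3333, P_0 = 20.6667; CS_0 = (1/2)(9.3333)(23.3333) = 108.8889, PS_0 = (1/2)(9.3333)(4.6667) = 21.7778.
New equilibrium: 33 - 2.5Q = 16 + 0.5Q gives Q_1 = 5.6667, P_1 = 18.8333; CS_1 = 40.1389, PS_1 = 8.0278.
Change in total surplus = (40.1389 + 8.0278) - (108.8889 + 21.7778) = -82.5.

-82.50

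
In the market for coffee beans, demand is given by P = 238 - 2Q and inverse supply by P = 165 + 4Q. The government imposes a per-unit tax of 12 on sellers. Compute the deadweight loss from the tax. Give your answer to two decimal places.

12.00

Pre-tax equilibrium: 238 - 2Q = 165 + 4Q gives Q* = 12.1667, P* = 213.6667.
With the tax, sellers need 12 more per unit: 238 - 2Q = 165 + 4Q + 12, so Q_t = 10.1667. Buyers pay P_b = 217.6667; sellers receive P_s = P_b - 12 = 205.6667.
Deadweight loss is the triangle between the curves from Q_t to Q*: (1/2)(12.1667 - 10.1667)(12) = 12.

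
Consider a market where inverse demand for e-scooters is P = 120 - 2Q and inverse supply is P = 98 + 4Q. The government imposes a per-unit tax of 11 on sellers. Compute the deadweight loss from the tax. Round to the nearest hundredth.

Without the tax, 120 - 2Q = 98 + 4Q so Q* = 3.6667 and P* = 112.6667.
With the tax, sellers need 11 more per unit: 120 - 2Q = 98 + 4Q + 11, so Q_t = 1.8333. Buyers pay P_b = 116.3333; sellers receive P_s = P_b - 11 = 105.3333.
The welfare triangle lost has base Q* - Q_t = 1.8333 and height t = 11, so DWL = (1/2)(1.8333)(11) = 10.0833.

10.08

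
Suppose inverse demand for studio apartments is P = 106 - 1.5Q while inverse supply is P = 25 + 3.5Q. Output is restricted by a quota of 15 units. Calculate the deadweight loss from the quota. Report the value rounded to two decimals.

3.60

Without the quota, 106 - 1.5Q = 25 + 3.5Q gives Q* = 16.2.
At Q = 15 the demand price is 106 - 1.5(15) = 83.5 and the supply price is 25 + 3.5(15) = 77.5.
Deadweight loss is the triangle between the curves from 15 to 16.2: (1/2)(83.5 - 77.5)(16.2 - 15) = 3.6.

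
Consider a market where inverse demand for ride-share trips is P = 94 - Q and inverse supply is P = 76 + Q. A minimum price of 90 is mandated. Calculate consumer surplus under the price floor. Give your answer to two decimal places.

8.00

Free-market equilibrium: 94 - Q = 76 + Q gives Q* = 9, P* = 85.
At the floor price 90, quantity demanded is (94 - 90)/1 = 4; demand is the short side, so Q = 4 trades at P = 90.
CS is the triangle under demand above 90: (1/2)(4)(94 - 90) = 8.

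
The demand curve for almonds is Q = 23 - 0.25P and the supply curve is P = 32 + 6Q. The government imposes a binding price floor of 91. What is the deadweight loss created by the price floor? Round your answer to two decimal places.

165.31

Rewriting demand in inverse form: P = 92 - 4Q.
Without the control, 92 - 4Q = 32 + 6Q so Q* = 6 and P* = 68.
At the floor price 91, quantity demanded is (92 - 91)/4 = 0.25; demand is the short side, so Q = 0.25 trades at P = 91.
At Q = 0.25 the demand price is 91 and the supply price is 33.5. Deadweight loss is the triangle between the curves from 0.25 to 6: (1/2)(91 - 33.5)(6 - 0.25) = 165.3125.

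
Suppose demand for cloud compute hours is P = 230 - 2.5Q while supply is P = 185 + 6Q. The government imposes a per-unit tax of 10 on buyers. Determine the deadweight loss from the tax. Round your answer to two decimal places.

5.88

Without the tax, 230 - 2.5Q = 185 + 6Q so Q* = 5.2941 and P* = 216.7647.
With the tax, buyers' net willingness to pay falls by 10: (230 - 10) - 2.5Q = 185 + 6Q, so Q_t = 4.1176. Buyers pay P_b = 219.7059; sellers receive P_s = P_b - 10 = 209.7059.
Deadweight loss is the triangle between the curves from Q_t to Q*: (1/2)(5.2941 - 4.1176)(10) = 5.8824.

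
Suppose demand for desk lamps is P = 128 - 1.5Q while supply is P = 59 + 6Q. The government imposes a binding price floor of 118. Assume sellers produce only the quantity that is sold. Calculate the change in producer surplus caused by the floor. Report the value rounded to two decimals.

6.08

Without the control, 128 - 1.5Q = 59 + 6Q so Q* = 9.2 and P* = 114.2.
At the floor price 118, quantity demanded is (128 - 118)/1.5 = 6.6667; demand is the short side, so Q = 6.6667 trades at P = 118.
PS goes from (1/2)(9.2)(55.2) = 253.92 to 260 (computed as (118 - 59)(6.6667) - (1/2)(6)(6.6667)^2), a change of 6.08.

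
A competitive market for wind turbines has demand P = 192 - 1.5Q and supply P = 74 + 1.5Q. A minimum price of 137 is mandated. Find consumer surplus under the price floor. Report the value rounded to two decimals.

1008.33

Without the control, 192 - 1.5Q = 74 + 1.5Q so Q* = 39.3333 and P* = 133.
At the floor price 137, quantity demanded is (192 - 137)/1.5 = 36.6667; demand is the short side, so Q = 36.6667 trades at P = 137.
CS is the triangle under demand above 137: (1/2)(36.6667)(192 - 137) = 1008.3333.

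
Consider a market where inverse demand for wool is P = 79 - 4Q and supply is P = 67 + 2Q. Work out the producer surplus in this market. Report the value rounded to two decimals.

Set 79 - 4Q = 67 + 2Q, which gives 12 = 6Q, so Q* = 2 and P* = 79 - 4(2) = 71.
PS is the area between P* and the supply curve from 0 to Q*: (1/2)(2)(4) = 4.

4.00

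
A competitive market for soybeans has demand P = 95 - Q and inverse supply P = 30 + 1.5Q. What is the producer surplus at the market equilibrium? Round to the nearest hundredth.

Setting demand equal to supply, 65 = 2.5Q, so Q* = 26 and P* = 69.
Producer surplus is the triangle above supply below P*: (1/2)(26)(69 - 30) = (1/2)(26)(39) = 507.

507.00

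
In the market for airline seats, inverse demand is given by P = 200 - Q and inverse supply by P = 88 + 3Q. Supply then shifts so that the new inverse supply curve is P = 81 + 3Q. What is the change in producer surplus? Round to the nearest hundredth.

151.59

Initial equilibrium: Q_0 = 28, P_0 = 172; CS_0 = (1/2)(28)(28) = 392, PS_0 = (1/2)(28)(84) = 1176.
New equilibrium: 200 - Q = 81 + 3Q gives Q_1 = 29.75, P_1 = 170.25; CS_1 = 442.5312, PS_1 = 1327.5938.
Change in producer surplus = 1327.5938 - 1176 = 151.5938.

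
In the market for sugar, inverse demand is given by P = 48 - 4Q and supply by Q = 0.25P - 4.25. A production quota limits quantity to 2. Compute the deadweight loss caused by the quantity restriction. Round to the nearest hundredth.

14.06

Rewriting supply in inverse form: P = 17 + 4Q.
Without the quota, 48 - 4Q = 17 + 4Q gives Q* = 3.875.
At Q = 2 the demand price is 48 - 4(2) = 40 and the supply price is 17 + 4(2) = 25.
Deadweight loss is the triangle between the curves from 2 to 3.875: (1/2)(40 - 25)(3.875 - 2) = 14.0625.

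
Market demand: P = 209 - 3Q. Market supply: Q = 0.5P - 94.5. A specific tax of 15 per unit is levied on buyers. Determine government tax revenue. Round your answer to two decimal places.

Rewriting supply in inverse form: P = 189 + 2Q.
Pre-tax equilibrium: 209 - 3Q = 189 + 2Q gives Q* = 4, P* = 197.
With the tax, buyers' net willingness to pay falls by 15: (209 - 15) - 3Q = 189 + 2Q, so Q_t = 1. Buyers pay P_b = 206; sellers receive P_s = P_b - 15 = 191.
Revenue is the tax times quantity traded: 15 x 1 = 15.

15.00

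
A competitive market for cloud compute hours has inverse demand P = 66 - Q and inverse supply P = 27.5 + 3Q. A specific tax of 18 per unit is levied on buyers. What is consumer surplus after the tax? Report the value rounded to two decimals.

Pre-tax equilibrium: 66 - Q = 27.5 + 3Q gives Q* = 9.625, P* = 56.375.
A tax on buyers shifts demand down by 18: (66 - 18) - Q = 27.5 + 3Q, so Q_t = 5.125. Buyers pay P_b = 60.875; sellers receive P_s = P_b - 18 = 42.875.
Consumer surplus is the triangle under demand above P_b: (1/2)(5.125)(66 - 60.875) = 13.1328.

13.13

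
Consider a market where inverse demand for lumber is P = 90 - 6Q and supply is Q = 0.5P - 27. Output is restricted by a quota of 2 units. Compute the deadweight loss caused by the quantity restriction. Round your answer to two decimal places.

Rewriting supply in inverse form: P = 54 + 2Q.
Without the quota, 90 - 6Q = 54 + 2Q gives Q* = 4.5.
At Q = 2 the demand price is 90 - 6(2) = 78 and the supply price is 54 + 2(2) = 58.
Deadweight loss is the triangle between the curves from 2 to 4.5: (1/2)(78 - 58)(4.5 - 2) = 25.

25.00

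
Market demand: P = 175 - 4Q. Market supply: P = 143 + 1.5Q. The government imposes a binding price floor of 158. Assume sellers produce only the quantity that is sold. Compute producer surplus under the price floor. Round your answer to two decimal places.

Free-market equilibrium: 175 - 4Q = 143 + 1.5Q gives Q* = 5.8182, P* = 151.7273.
At P = 158, buyers demand (175 - 158)/4 = 4.25 while sellers would supply more, so the quantity traded is 4.25 at price 158.
The supply price at Q = 4.25 is 149.375. PS is the trapezoid between 158 and supply over [0, 4.25]: (1/2)[(158 - 143) + (158 - 149.375)](4.25) = 50.2031.

50.20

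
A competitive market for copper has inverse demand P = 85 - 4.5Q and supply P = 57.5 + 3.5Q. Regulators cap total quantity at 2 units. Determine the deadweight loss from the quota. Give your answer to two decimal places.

8.27

Without the quota, 85 - 4.5Q = 57.5 + 3.5Q gives Q* = 3.4375.
At Q = 2 the demand price is 85 - 4.5(2) = 76 and the supply price is 57.5 + 3.5(2) = 64.5.
Deadweight loss is the triangle between the curves from 2 to 3.4375: (1/2)(76 - 64.5)(3.4375 - 2) = 8.2656.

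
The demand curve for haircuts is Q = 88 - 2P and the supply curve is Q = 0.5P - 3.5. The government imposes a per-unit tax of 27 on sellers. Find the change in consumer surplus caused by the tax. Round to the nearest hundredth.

Rewriting demand in inverse form: P = 44 - 0.5Q.
Rewriting supply in inverse form: P = 7 + 2Q.
Without the tax, 44 - 0.5Q = 7 + 2Q so Q* = 14.8 and P* = 36.6.
With the tax, sellers need 27 more per unit: 44 - 0.5Q = 7 + 2Q + 27, so Q_t = 4. Buyers pay P_b = 42; sellers receive P_s = P_b - 27 = 15.
Consumers lose the trapezoid between P* and P_b out to Q_t plus the triangle from Q_t to Q*: change in CS = 4 - 54.76 = -50.76.

-50.76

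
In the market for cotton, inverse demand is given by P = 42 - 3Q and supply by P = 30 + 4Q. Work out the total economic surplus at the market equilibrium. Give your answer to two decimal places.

10.29

Setting demand equal to supply, 12 = 7Q, so Q* = 1.7143 and P* = 36.8571.
CS = (1/2)(1.7143)(5.1429) = 4.4082 and PS = (1/2)(1.7143)(6.8571) = 5.8776, so total surplus = 10.2857.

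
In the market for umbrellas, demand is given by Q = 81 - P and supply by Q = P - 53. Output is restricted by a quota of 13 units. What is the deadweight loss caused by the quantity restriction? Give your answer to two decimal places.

Rewriting demand in inverse form: P = 81 - Q.
Rewriting supply in inverse form: P = 53 + Q.
Unrestricted equilibrium: Q* = (81 - 53)/(1 + 1) = 14.
At Q = 13 the demand price is 81 - (13) = 68 and the supply price is 53 + (13) = 66.
Deadweight loss is the triangle between the curves from 13 to 14: (1/2)(68 - 66)(14 - 13) = 1.

1.00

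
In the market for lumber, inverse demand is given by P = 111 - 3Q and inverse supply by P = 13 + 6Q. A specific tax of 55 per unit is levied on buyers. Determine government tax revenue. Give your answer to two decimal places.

Pre-tax equilibrium: 111 - 3Q = 13 + 6Q gives Q* = 10.8889, P* = 78.3333.
With the tax, buyers' net willingness to pay falls by 55: (111 - 55) - 3Q = 13 + 6Q, so Q_t = 4.7778. Buyers pay P_b = 96.6667; sellers receive P_s = P_b - 55 = 41.6667.
Tax revenue = t x Q_t = 55 x 4.7778 = 262.7778.

262.78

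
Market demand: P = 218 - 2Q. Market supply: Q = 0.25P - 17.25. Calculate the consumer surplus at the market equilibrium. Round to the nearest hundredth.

Rewriting supply in inverse form: P = 69 + 4Q.
Equilibrium: 218 - 2Q = 69 + 4Q, so Q* = 24.8333 and P* = 168.3333.
The demand choke price is 218, so CS = (1/2)(Q*)(218 - P*) = (1/2)(24.8333)(49.6667) = 616.6944.

616.69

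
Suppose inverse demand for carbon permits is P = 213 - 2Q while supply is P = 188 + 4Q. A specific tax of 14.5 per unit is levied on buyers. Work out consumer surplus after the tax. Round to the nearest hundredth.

Without the tax, 213 - 2Q = 188 + 4Q so Q* = 4.1667 and P* = 204.6667.
With the tax, buyers' net willingness to pay falls by 14.5: (213 - 14.5) - 2Q = 188 + 4Q, so Q_t = 1.75. Buyers pay P_b = 209.5; sellers receive P_s = P_b - 14.5 = 195.
CS = (1/2)(Q_t)(213 - P_b) = (1/2)(1.75)(3.5) = 3.0625.

3.06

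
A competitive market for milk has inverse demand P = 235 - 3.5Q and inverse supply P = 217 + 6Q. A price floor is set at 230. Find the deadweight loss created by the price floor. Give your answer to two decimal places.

Without the control, 235 - 3.5Q = 217 + 6Q so Q* = 1.8947 and P* = 228.3684.
At the floor price 230, quantity demanded is (235 - 230)/3.5 = 1.4286; demand is the short side, so Q = 1.4286 trades at P = 230.
The lost-trades triangle has base Q* - 1.4286 = 0.4662 and height equal to the gap between the curves at Q = 1.4286, which is 230 - 225.5714 = 4.4286. DWL = (1/2)(0.4662)(4.4286) = 1.0322.

1.03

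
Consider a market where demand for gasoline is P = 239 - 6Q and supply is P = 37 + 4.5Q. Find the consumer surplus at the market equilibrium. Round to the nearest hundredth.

Setting demand equal to supply, 202 = 10.5Q, so Q* = 19.2381 and P* = 123.5714.
Consumer surplus is the triangle under demand above P*: (1/2)(19.2381)(239 - 123.5714) = (1/2)(19.2381)(115.4286) = 1110.3129.

1110.31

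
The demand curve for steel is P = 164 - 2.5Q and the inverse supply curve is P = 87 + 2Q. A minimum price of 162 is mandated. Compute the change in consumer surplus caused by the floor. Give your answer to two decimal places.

-365.19

Free-market equilibrium: 164 - 2.5Q = 87 + 2Q gives Q* = 17.1111, P* = 121.2222.
At the floor price 162, quantity demanded is (164 - 162)/2.5 = 0.8; demand is the short side, so Q = 0.8 trades at P = 162.
CS goes from (1/2)(17.1111)(42.7778) = 365.9877 to 0.8 (computed as (164 - 162)(0.8) - (1/2)(2.5)(0.8)^2), a change of -365.1877.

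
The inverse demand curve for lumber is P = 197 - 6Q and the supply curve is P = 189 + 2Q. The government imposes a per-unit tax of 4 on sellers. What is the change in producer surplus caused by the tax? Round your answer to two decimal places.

-0.75

Pre-tax equilibrium: 197 - 6Q = 189 + 2Q gives Q* = 1, P* = 191.
With the tax, sellers need 4 more per unit: 197 - 6Q = 189 + 2Q + 4, so Q_t = 0.5. Buyers pay P_b = 194; sellers receive P_s = P_b - 4 = 190.
PS falls from (1/2)(1)(2) = 1 to (1/2)(0.5)(1) = 0.25, a change of -0.75.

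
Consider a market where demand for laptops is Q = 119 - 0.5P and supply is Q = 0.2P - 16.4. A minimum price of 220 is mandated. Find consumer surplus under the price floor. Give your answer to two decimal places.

Rewriting demand in inverse form: P = 238 - 2Q.
Rewriting supply in inverse form: P = 82 + 5Q.
Without the control, 238 - 2Q = 82 + 5Q so Q* = 22.2857 and P* = 193.4286.
At P = 220, buyers demand (238 - 220)/2 = 9 while sellers would supply more, so the quantity traded is 9 at price 220.
CS is the triangle under demand above 220: (1/2)(9)(238 - 220) = 81.

81.00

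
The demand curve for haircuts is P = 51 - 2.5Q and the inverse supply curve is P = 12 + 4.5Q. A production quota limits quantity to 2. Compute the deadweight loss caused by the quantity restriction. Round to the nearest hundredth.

Unrestricted equilibrium: Q* = (51 - 12)/(2.5 + 4.5) = 5.5714.
At Q = 2 the demand price is 51 - 2.5(2) = 46 and the supply price is 12 + 4.5(2) = 21.
DWL = (1/2)(gap between curves at 2) x (Q* - 2) = (1/2)(25)(3.5714) = 44.6429.

44.64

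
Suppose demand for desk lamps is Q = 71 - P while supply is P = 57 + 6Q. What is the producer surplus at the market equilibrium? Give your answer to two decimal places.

12.00

Rewriting demand in inverse form: P = 71 - Q.
Equilibrium: 71 - Q = 57 + 6Q, so Q* = 2 and P* = 69.
The supply curve's price intercept is 57, so PS = (1/2)(Q*)(P* - 57) = (1/2)(2)(12) = 12.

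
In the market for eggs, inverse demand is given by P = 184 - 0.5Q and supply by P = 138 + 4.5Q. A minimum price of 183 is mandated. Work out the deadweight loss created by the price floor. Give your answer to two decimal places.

129.60

Free-market equilibrium: 184 - 0.5Q = 138 + 4.5Q gives Q* = 9.2, P* = 179.4.
At P = 183, buyers demand (184 - 183)/0.5 = 2 while sellers would supply more, so the quantity traded is 2 at price 183.
The lost-trades triangle has base Q* - 2 = 7.2 and height equal to the gap between the curves at Q = 2, which is 183 - 147 = 36. DWL = (1/2)(7.2)(36) = 129.6.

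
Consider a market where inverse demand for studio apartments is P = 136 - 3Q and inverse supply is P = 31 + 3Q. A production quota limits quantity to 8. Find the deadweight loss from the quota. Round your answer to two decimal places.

Unrestricted equilibrium: Q* = (136 - 31)/(3 + 3) = 17.5.
At Q = 8 the demand price is 136 - 3(8) = 112 and the supply price is 31 + 3(8) = 55.
Deadweight loss is the triangle between the curves from 8 to 17.5: (1/2)(112 - 55)(17.5 - 8) = 270.75.

270.75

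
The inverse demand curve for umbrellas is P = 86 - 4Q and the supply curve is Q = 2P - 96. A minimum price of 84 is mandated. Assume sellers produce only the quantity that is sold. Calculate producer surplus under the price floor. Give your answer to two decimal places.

Rewriting supply in inverse form: P = 48 + 0.5Q.
Without the control, 86 - 4Q = 48 + 0.5Q so Q* = 8.4444 and P* = 52.2222.
At P = 84, buyers demand (86 - 84)/4 = 0.5 while sellers would supply more, so the quantity traded is 0.5 at price 84.
The supply price at Q = 0.5 is 48.25. PS is the trapezoid between 84 and supply over [0, 0.5]: (1/2)[(84 - 48) + (84 - 48.25)](0.5) = 17.9375.

17.94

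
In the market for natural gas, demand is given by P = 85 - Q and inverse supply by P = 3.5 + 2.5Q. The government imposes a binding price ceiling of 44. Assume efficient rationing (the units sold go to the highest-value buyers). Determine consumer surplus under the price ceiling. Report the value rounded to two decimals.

Without the control, 85 - Q = 3.5 + 2.5Q so Q* = 23.2857 and P* = 61.7143.
At the ceiling price 44, quantity supplied is (44 - 3.5)/2.5 = 16.2; supply is the short side, so Q = 16.2 trades at P = 44.
The demand price at Q = 16.2 is 68.8. CS is the trapezoid between demand and 44 over [0, 16.2]: (1/2)[(85 - 44) + (68.8 - 44)](16.2) = 532.98.

532.98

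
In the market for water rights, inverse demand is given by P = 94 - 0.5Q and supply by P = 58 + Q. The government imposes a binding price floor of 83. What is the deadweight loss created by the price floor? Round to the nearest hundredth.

Free-market equilibrium: 94 - 0.5Q = 58 + Q gives Q* = 24, P* = 82.
At the floor price 83, quantity demanded is (94 - 83)/0.5 = 22; demand is the short side, so Q = 22 trades at P = 83.
At Q = 22 the demand price is 83 and the supply price is 80. Deadweight loss is the triangle between the curves from 22 to 24: (1/2)(83 - 80)(24 - 22) = 3.

3.00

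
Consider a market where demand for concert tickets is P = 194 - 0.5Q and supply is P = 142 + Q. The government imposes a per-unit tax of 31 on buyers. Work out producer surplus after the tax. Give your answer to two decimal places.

98.00

Pre-tax equilibrium: 194 - 0.5Q = 142 + Q gives Q* = 34.6667, P* = 176.6667.
A tax on buyers shifts demand down by 31: (194 - 31) - 0.5Q = 142 + Q, so Q_t = 14. Buyers pay P_b = 187; sellers receive P_s = P_b - 31 = 156.
PS = (1/2)(Q_t)(P_s - 142) = (1/2)(14)(14) = 98.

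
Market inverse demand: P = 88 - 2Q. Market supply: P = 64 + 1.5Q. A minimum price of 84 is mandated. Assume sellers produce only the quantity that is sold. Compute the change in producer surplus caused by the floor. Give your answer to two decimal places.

Free-market equilibrium: 88 - 2Q = 64 + 1.5Q gives Q* = 6.8571, P* = 74.2857.
At the floor price 84, quantity demanded is (88 - 84)/2 = 2; demand is the short side, so Q = 2 trades at P = 84.
PS goes from (1/2)(6.8571)(10.2857) = 35.2653 to 37 (computed as (84 - 64)(2) - (1/2)(1.5)(2)^2), a change of 1.7347.

1.73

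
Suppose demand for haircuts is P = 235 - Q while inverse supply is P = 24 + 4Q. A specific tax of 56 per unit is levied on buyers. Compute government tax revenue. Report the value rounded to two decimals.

Without the tax, 235 - Q = 24 + 4Q so Q* = 42.2 and P* = 192.8.
With the tax, buyers' net willingness to pay falls by 56: (235 - 56) - Q = 24 + 4Q, so Q_t = 31. Buyers pay P_b = 204; sellers receive P_s = P_b - 56 = 148.
Revenue is the tax times quantity traded: 56 x 31 = 1736.

1736.00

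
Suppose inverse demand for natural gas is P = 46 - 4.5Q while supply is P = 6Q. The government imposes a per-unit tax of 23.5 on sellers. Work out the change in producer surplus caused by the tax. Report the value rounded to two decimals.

Without the tax, 46 - 4.5Q = 6Q so Q* = 4.381 and P* = 26.2857.
A tax on sellers shifts supply up by 23.5: 46 - 4.5Q = 6Q + 23.5, so Q_t = 2.1429. Buyers pay P_b = 36.3571; sellers receive P_s = P_b - 23.5 = 12.8571.
Producers lose the trapezoid between P_s and P* out to Q_t plus the triangle from Q_t to Q*: change in PS = 13.7755 - 57.5782 = -43.8027.

-43.80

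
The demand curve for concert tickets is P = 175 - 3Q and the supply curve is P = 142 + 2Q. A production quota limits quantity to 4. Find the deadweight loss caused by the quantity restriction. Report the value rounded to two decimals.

16.90

Unrestricted equilibrium: Q* = (175 - 142)/(3 + 2) = 6.6.
At Q = 4 the demand price is 175 - 3(4) = 163 and the supply price is 142 + 2(4) = 150.
Deadweight loss is the triangle between the curves from 4 to 6.6: (1/2)(163 - 150)(6.6 - 4) = 16.9.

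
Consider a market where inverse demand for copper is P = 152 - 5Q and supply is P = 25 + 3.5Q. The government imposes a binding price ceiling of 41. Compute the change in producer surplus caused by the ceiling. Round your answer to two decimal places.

-354.10

Free-market equilibrium: 152 - 5Q = 25 + 3.5Q gives Q* = 14.9412, P* = 77.2941.
At the ceiling price 41, quantity supplied is (41 - 25)/3.5 = 4.5714; supply is the short side, so Q = 4.5714 trades at P = 41.
PS goes from (1/2)(14.9412)(52.2941) = 390.6678 to 36.5714 (computed as (41 - 25)(4.5714) - (1/2)(3.5)(4.5714)^2), a change of -354.0964.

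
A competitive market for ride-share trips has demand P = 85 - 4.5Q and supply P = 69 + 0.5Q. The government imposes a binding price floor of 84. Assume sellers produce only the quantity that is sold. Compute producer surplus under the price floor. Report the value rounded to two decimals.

Free-market equilibrium: 85 - 4.5Q = 69 + 0.5Q gives Q* = 3.2, P* = 70.6.
At P = 84, buyers demand (85 - 84)/4.5 = 0.2222 while sellers would supply more, so the quantity traded is 0.2222 at price 84.
The supply price at Q = 0.2222 is 69.1111. PS is the trapezoid between 84 and supply over [0, 0.2222]: (1/2)[(84 - 69) + (84 - 69.1111)](0.2222) = 3.321.

3.32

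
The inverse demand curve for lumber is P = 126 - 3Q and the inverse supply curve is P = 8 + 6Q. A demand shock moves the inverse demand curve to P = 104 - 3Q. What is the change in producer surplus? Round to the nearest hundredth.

Initial equilibrium: Q_0 = 13.1111, P_0 = 86.6667; CS_0 = (1/2)(13.1111)(39.3333) = 257.8519, PS_0 = (1/2)(13.1111)(78.6667) = 515.7037.
New equilibrium: 104 - 3Q = 8 + 6Q gives Q_1 = 10.6667, P_1 = 72; CS_1 = 170.6667, PS_1 = 341.3333.
Change in producer surplus = 341.3333 - 515.7037 = -174.3704.

-174.37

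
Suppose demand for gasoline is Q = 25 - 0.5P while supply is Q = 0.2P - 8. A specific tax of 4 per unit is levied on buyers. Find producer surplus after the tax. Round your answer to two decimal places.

1.84

Rewriting demand in inverse form: P = 50 - 2Q.
Rewriting supply in inverse form: P = 40 + 5Q.
Without the tax, 50 - 2Q = 40 + 5Q so Q* = 1.4286 and P* = 47.1429.
A tax on buyers shifts demand down by 4: (50 - 4) - 2Q = 40 + 5Q, so Q_t = 0.8571. Buyers pay P_b = 48.2857; sellers receive P_s = P_b - 4 = 44.2857.
PS = (1/2)(Q_t)(P_s - 40) = (1/2)(0.8571)(4.2857) = 1.8367.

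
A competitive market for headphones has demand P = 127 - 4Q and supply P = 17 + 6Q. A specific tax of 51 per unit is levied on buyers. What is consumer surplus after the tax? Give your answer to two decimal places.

69.62

Pre-tax equilibrium: 127 - 4Q = 17 + 6Q gives Q* = 11, P* = 83.
With the tax, buyers' net willingness to pay falls by 51: (127 - 51) - 4Q = 17 + 6Q, so Q_t = 5.9. Buyers pay P_b = 103.4; sellers receive P_s = P_b - 51 = 52.4.
CS = (1/2)(Q_t)(127 - P_b) = (1/2)(5.9)(23.6) = 69.62.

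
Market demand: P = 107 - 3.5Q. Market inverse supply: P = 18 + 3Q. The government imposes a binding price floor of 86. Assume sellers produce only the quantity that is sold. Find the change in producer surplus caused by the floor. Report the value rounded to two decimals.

Without the control, 107 - 3.5Q = 18 + 3Q so Q* = 13.6923 and P* = 59.0769.
At P = 86, buyers demand (107 - 86)/3.5 = 6 while sellers would supply more, so the quantity traded is 6 at price 86.
PS goes from (1/2)(13.6923)(41.0769) = 281.2189 to 354 (computed as (86 - 18)(6) - (1/2)(3)(6)^2), a change of 72.7811.

72.78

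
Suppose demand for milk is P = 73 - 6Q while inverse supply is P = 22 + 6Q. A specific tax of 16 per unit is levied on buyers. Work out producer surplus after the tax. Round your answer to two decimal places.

Without the tax, 73 - 6Q = 22 + 6Q so Q* = 4.25 and P* = 47.5.
With the tax, buyers' net willingness to pay falls by 16: (73 - 16) - 6Q = 22 + 6Q, so Q_t = 2.9167. Buyers pay P_b = 55.5; sellers receive P_s = P_b - 16 = 39.5.
Producer surplus is the triangle above supply below P_s: (1/2)(2.9167)(39.5 - 22) = 25.5208.

25.52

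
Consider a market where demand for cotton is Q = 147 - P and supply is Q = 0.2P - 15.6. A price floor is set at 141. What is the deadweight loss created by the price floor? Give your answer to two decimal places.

Rewriting demand in inverse form: P = 147 - Q.
Rewriting supply in inverse form: P = 78 + 5Q.
Free-market equilibrium: 147 - Q = 78 + 5Q gives Q* = 11.5, P* = 135.5.
At the floor price 141, quantity demanded is (147 - 141)/1 = 6; demand is the short side, so Q = 6 trades at P = 141.
At Q = 6 the demand price is 141 and the supply price is 108. Deadweight loss is the triangle between the curves from 6 to 11.5: (1/2)(141 - 108)(11.5 - 6) = 90.75.

90.75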